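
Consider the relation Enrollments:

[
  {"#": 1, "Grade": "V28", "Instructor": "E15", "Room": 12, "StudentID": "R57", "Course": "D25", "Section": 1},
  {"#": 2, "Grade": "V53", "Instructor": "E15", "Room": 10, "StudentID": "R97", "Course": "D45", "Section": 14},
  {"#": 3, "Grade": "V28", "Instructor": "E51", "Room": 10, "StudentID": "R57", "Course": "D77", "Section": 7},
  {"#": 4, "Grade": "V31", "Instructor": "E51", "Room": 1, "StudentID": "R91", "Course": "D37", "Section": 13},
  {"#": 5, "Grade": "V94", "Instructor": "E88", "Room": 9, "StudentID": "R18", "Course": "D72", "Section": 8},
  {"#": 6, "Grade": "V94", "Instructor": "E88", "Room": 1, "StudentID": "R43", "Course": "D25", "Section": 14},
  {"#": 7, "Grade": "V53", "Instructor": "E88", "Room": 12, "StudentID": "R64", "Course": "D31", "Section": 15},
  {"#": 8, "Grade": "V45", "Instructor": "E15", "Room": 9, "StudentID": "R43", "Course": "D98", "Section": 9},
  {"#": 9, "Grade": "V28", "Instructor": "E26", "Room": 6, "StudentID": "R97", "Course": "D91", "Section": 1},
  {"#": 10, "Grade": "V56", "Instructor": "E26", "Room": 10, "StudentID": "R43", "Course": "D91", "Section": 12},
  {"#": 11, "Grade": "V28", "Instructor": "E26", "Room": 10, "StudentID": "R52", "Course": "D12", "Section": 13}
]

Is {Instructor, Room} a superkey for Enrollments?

No

Rows 10 and 11 have the same {Instructor, Room} value (Instructor=E26, Room=10) but are distinct tuples, so {Instructor, Room} does not determine every attribute — not a superkey.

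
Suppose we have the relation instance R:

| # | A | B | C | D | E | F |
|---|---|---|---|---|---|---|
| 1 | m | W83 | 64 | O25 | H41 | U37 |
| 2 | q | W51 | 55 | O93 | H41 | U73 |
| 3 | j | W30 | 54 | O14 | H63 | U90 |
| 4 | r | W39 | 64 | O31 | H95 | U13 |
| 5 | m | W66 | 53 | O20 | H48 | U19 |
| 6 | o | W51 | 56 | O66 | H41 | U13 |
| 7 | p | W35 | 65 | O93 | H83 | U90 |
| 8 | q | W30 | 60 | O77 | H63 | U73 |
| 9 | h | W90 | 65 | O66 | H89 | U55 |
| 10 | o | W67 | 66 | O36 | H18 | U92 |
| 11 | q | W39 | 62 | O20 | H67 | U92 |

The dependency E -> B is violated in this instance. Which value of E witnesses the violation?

E=H41: rows 1, 2, 6 → B takes values {W83, W51} — violation
E=H63: rows 3, 8 → B = W30, W30 ✓
E=H95: row 4 → B = W39 ✓
E=H48: row 5 → B = W66 ✓
E=H83: row 7 → B = W35 ✓
E=H89: row 9 → B = W90 ✓
E=H18: row 10 → B = W67 ✓
E=H67: row 11 → B = W39 ✓
The only E value with inconsistent B is E=H41.

H41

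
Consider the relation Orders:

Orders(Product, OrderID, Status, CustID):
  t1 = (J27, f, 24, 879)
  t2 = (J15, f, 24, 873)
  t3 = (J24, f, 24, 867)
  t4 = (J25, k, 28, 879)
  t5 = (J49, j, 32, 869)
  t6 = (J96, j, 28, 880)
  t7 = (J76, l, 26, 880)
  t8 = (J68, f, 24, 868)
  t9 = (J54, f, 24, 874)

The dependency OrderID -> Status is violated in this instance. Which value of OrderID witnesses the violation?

OrderID=f: rows 1, 2, 3, 8, 9 → Status = 24, 24, 24, 24, 24 ✓
OrderID=k: row 4 → Status = 28 ✓
OrderID=j: rows 5, 6 → Status takes values {32, 28} — violation
OrderID=l: row 7 → Status = 26 ✓
The only OrderID value with inconsistent Status is OrderID=j.

j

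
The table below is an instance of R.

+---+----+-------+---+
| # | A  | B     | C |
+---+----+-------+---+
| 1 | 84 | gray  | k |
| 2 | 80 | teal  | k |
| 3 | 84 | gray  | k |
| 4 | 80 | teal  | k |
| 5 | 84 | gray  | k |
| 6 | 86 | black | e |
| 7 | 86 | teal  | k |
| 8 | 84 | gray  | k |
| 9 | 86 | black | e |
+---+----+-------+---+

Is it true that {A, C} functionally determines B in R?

(A=84, C=k): rows 1, 3, 5, 8 → B = gray, gray, gray, gray ✓
(A=80, C=k): rows 2, 4 → B = teal, teal ✓
(A=86, C=e): rows 6, 9 → B = black, black ✓
(A=86, C=k): row 7 → B = teal ✓
Every {A, C} value is associated with a single B value, so {A, C} -> B holds.

Yes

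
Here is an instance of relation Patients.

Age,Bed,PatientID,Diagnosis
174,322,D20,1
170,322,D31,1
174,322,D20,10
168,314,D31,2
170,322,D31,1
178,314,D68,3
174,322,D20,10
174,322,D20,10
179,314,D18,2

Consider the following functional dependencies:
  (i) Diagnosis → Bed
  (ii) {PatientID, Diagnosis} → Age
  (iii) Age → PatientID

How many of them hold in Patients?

3

(i) Diagnosis → Bed: every LHS value maps to a single RHS value — holds.
(ii) {PatientID, Diagnosis} → Age: every LHS value maps to a single RHS value — holds.
(iii) Age → PatientID: every LHS value maps to a single RHS value — holds.
3 of the 3 dependencies hold.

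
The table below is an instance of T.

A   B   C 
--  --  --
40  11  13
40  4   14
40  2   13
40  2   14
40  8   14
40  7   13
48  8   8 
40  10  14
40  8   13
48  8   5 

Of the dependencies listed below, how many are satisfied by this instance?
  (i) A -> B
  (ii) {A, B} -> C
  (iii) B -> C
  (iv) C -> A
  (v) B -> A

(i) A -> B: A=40: 8 rows → B takes values {11, 4, 2, 8, 7, 10} — violation — fails.
(ii) {A, B} -> C: (A=40, B=2): 2 rows → C takes values {13, 14} — violation; (A=40, B=8): 2 rows → C takes values {14, 13} — violation; (A=48, B=8): 2 rows → C takes values {8, 5} — violation — fails.
(iii) B -> C: B=2: 2 rows → C takes values {13, 14} — violation; B=8: 4 rows → C takes values {14, 8, 13, 5} — violation — fails.
(iv) C -> A: every LHS value maps to a single RHS value — holds.
(v) B -> A: B=8: 4 rows → A takes values {40, 48} — violation — fails.
1 of the 5 dependencies holds.

1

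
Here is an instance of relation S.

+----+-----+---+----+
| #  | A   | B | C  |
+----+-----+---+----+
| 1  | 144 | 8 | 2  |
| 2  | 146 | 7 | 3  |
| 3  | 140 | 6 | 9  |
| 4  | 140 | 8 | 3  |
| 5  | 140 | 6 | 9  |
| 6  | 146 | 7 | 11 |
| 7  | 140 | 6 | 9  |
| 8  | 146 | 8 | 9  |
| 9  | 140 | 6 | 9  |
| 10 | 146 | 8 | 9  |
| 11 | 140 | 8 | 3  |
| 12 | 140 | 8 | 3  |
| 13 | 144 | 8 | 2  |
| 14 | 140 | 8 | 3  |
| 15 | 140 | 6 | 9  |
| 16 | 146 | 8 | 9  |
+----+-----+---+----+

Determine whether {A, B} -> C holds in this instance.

(A=144, B=8): rows 1, 13 → C = 2, 2 ✓
(A=146, B=7): rows 2, 6 → C takes values {3, 11} — violation
(A=140, B=6): rows 3, 5, 7, 9, 15 → C = 9, 9, 9, 9, 9 ✓
(A=140, B=8): rows 4, 11, 12, 14 → C = 3, 3, 3, 3 ✓
(A=146, B=8): rows 8, 10, 16 → C = 9, 9, 9 ✓
Two rows agree on {A, B} but differ on C, so {A, B} -> C does not hold.

No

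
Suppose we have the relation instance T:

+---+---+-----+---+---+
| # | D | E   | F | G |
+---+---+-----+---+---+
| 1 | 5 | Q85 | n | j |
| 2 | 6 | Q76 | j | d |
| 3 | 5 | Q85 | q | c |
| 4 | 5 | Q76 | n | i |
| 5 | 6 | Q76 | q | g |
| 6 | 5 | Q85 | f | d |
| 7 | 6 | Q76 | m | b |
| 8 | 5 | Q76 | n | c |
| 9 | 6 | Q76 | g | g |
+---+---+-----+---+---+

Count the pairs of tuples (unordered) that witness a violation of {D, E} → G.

9

(D=5, E=Q85): violating pairs (1,3), (1,6), (3,6) — 3 pairs.
(D=6, E=Q76): violating pairs (2,5), (2,7), (2,9), (5,7), (7,9) — 5 pairs.
(D=5, E=Q76): violating pairs (4,8) — 1 pair.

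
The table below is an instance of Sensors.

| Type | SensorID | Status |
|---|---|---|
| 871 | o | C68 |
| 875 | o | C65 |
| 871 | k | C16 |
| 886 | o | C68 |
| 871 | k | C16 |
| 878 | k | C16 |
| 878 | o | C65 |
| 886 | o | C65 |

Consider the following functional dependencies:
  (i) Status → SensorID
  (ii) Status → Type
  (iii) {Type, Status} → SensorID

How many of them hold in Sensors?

2

(i) Status → SensorID: every LHS value maps to a single RHS value — holds.
(ii) Status → Type: Status=C68: 2 rows → Type takes values {871, 886} — violation; Status=C65: 3 rows → Type takes values {875, 878, 886} — violation; Status=C16: 3 rows → Type takes values {871, 878} — violation — fails.
(iii) {Type, Status} → SensorID: every LHS value maps to a single RHS value — holds.
2 of the 3 dependencies hold.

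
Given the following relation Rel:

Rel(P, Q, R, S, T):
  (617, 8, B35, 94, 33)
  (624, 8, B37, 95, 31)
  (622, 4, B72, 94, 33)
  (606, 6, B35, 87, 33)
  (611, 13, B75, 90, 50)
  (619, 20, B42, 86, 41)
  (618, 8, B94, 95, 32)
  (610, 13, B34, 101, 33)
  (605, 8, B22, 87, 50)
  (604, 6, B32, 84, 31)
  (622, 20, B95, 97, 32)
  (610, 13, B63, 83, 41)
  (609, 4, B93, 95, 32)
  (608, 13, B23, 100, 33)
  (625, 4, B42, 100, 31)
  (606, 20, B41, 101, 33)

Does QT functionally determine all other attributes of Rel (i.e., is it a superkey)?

Two distinct rows share (Q=13, T=33), so QT does not determine every attribute — not a superkey.

No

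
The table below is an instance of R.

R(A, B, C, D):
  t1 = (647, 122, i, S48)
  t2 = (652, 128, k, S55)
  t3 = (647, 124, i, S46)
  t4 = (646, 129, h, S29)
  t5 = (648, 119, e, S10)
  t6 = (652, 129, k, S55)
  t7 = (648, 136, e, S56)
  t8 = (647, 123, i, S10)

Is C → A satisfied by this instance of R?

Yes

C=i: rows 1, 3, 8 → A = 647, 647, 647 ✓
C=k: rows 2, 6 → A = 652, 652 ✓
C=h: row 4 → A = 646 ✓
C=e: rows 5, 7 → A = 648, 648 ✓
Every C value is associated with a single A value, so C → A holds.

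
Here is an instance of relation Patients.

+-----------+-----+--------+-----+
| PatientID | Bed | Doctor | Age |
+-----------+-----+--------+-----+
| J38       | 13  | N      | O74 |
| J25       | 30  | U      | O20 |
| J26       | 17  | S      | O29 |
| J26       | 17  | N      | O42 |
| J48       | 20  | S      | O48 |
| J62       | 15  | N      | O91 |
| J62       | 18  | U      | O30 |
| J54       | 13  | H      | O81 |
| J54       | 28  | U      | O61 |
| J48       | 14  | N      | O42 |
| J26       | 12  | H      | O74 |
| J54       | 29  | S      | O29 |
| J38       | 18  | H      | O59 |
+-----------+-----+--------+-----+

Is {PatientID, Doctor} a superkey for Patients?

All 13 rows have distinct {PatientID, Doctor} values, so {PatientID, Doctor} → (all attributes) holds and {PatientID, Doctor} is a superkey.

Yes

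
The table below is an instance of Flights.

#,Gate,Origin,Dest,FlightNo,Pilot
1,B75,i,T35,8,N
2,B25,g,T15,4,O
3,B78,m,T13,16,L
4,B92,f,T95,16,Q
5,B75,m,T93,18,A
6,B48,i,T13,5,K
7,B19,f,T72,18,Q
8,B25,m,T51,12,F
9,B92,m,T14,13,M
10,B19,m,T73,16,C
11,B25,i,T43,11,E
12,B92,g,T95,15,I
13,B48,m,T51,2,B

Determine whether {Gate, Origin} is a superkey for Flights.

Yes

All 13 rows have distinct {Gate, Origin} values, so {Gate, Origin} → (all attributes) holds and {Gate, Origin} is a superkey.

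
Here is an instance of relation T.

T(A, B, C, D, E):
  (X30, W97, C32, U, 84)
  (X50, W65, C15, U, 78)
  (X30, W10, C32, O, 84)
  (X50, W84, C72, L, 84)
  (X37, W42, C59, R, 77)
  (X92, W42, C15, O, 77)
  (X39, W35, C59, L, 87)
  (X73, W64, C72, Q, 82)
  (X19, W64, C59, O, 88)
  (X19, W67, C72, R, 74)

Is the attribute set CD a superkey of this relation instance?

Yes

All 10 rows have distinct CD values, so CD → (all attributes) holds and CD is a superkey.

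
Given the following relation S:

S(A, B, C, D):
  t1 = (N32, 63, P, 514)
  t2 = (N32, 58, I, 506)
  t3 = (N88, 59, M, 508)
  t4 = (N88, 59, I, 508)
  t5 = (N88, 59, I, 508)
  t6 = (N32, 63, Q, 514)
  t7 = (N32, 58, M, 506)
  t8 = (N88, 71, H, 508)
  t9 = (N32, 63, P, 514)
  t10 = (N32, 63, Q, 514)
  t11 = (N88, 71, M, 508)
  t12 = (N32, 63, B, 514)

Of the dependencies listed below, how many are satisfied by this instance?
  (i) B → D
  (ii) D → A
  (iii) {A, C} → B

2

(i) B → D: every LHS value maps to a single RHS value — holds.
(ii) D → A: every LHS value maps to a single RHS value — holds.
(iii) {A, C} → B: (A=N88, C=M): rows 3, 11 → B takes values {59, 71} — violation — fails.
2 of the 3 dependencies hold.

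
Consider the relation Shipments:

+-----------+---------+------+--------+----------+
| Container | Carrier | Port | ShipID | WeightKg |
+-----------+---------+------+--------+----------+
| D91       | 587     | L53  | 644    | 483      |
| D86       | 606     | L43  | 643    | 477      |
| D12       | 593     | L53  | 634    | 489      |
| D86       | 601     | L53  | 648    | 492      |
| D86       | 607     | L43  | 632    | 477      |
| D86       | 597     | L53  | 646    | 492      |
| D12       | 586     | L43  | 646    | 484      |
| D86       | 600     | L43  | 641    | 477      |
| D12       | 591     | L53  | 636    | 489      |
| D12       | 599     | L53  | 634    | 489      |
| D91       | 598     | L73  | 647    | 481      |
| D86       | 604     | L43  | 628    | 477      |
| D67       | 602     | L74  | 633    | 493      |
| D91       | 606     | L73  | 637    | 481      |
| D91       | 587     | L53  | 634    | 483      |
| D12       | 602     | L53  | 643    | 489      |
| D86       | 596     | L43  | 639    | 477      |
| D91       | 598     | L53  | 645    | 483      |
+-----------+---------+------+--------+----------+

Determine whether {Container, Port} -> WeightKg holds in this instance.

(Container=D91, Port=L53): 3 rows → WeightKg = 483, 483, 483 ✓
(Container=D86, Port=L43): 5 rows → WeightKg = 477, 477, 477, 477, 477 ✓
(Container=D12, Port=L53): 4 rows → WeightKg = 489, 489, 489, 489 ✓
(Container=D86, Port=L53): 2 rows → WeightKg = 492, 492 ✓
(Container=D12, Port=L43): 1 row → WeightKg = 484 ✓
(Container=D91, Port=L73): 2 rows → WeightKg = 481, 481 ✓
(Container=D67, Port=L74): 1 row → WeightKg = 493 ✓
Every {Container, Port} value is associated with a single WeightKg value, so {Container, Port} -> WeightKg holds.

Yes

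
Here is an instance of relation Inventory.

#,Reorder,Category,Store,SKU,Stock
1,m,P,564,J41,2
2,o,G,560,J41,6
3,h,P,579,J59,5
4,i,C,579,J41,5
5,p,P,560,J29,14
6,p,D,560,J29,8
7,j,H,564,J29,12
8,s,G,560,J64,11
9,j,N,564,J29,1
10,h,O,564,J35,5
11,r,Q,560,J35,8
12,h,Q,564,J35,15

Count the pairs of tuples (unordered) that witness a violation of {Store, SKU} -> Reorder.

(Store=560, SKU=J29): all 2 rows agree on Reorder — 0 pairs.
(Store=564, SKU=J29): all 2 rows agree on Reorder — 0 pairs.
(Store=564, SKU=J35): all 2 rows agree on Reorder — 0 pairs.

0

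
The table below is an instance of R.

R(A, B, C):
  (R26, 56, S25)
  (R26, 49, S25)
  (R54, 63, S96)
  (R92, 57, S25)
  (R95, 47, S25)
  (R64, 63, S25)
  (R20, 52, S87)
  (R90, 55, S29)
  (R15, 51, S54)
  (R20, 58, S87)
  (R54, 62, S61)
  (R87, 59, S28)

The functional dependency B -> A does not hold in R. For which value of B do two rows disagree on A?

63

B=56: 1 row → A = R26 ✓
B=49: 1 row → A = R26 ✓
B=63: 2 rows → A takes values {R54, R64} — violation
B=57: 1 row → A = R92 ✓
B=47: 1 row → A = R95 ✓
B=52: 1 row → A = R20 ✓
B=55: 1 row → A = R90 ✓
B=51: 1 row → A = R15 ✓
B=58: 1 row → A = R20 ✓
B=62: 1 row → A = R54 ✓
B=59: 1 row → A = R87 ✓
The only B value with inconsistent A is B=63.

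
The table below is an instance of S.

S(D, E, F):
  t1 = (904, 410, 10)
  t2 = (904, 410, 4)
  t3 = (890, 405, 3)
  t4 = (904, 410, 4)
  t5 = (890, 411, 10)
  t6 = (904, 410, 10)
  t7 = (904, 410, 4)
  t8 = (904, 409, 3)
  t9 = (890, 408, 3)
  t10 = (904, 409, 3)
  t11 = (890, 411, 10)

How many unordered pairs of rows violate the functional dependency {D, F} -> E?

1

(D=904, F=10): all 2 rows agree on E — 0 pairs.
(D=904, F=4): all 3 rows agree on E — 0 pairs.
(D=890, F=3): violating pairs (3,9) — 1 pair.
(D=890, F=10): all 2 rows agree on E — 0 pairs.
(D=904, F=3): all 2 rows agree on E — 0 pairs.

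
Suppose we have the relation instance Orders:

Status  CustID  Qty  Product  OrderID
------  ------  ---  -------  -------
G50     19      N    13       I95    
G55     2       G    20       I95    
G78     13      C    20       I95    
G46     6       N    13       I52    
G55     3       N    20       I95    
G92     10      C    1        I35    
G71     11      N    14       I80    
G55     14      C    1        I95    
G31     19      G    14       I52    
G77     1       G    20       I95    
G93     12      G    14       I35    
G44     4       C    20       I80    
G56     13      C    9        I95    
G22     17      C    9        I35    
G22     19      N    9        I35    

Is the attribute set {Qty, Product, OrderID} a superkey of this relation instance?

Two distinct rows share (Qty=G, Product=20, OrderID=I95), so {Qty, Product, OrderID} does not determine every attribute — not a superkey.

No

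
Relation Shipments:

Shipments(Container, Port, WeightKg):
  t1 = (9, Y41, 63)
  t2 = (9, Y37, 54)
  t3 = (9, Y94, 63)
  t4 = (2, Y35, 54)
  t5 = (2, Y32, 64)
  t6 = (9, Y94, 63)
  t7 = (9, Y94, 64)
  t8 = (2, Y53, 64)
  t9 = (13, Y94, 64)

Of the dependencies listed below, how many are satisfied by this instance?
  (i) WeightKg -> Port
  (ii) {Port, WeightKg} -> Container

(i) WeightKg -> Port: WeightKg=63: rows 1, 3, 6 → Port takes values {Y41, Y94} — violation; WeightKg=54: rows 2, 4 → Port takes values {Y37, Y35} — violation; WeightKg=64: rows 5, 7, 8, 9 → Port takes values {Y32, Y94, Y53} — violation — fails.
(ii) {Port, WeightKg} -> Container: (Port=Y94, WeightKg=64): rows 7, 9 → Container takes values {9, 13} — violation — fails.
None of the 2 dependencies hold.

0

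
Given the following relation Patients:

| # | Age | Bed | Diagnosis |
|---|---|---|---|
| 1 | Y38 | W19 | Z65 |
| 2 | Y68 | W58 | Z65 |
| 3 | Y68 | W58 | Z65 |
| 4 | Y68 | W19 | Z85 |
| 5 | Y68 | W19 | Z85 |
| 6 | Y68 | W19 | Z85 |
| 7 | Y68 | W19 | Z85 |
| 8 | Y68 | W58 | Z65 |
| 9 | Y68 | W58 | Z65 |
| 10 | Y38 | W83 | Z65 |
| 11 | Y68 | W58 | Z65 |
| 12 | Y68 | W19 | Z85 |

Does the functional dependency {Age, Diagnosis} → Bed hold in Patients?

No

(Age=Y38, Diagnosis=Z65): rows 1, 10 → Bed takes values {W19, W83} — violation
(Age=Y68, Diagnosis=Z65): rows 2, 3, 8, 9, 11 → Bed = W58, W58, W58, W58, W58 ✓
(Age=Y68, Diagnosis=Z85): rows 4, 5, 6, 7, 12 → Bed = W19, W19, W19, W19, W19 ✓
Two rows agree on {Age, Diagnosis} but differ on Bed, so {Age, Diagnosis} → Bed does not hold.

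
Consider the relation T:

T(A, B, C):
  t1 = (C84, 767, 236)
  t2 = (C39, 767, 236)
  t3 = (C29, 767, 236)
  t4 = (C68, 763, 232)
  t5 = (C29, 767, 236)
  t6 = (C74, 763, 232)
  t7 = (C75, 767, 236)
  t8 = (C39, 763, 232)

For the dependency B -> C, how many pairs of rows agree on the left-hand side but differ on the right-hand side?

B=767: all 5 rows agree on C — 0 pairs.
B=763: all 3 rows agree on C — 0 pairs.

0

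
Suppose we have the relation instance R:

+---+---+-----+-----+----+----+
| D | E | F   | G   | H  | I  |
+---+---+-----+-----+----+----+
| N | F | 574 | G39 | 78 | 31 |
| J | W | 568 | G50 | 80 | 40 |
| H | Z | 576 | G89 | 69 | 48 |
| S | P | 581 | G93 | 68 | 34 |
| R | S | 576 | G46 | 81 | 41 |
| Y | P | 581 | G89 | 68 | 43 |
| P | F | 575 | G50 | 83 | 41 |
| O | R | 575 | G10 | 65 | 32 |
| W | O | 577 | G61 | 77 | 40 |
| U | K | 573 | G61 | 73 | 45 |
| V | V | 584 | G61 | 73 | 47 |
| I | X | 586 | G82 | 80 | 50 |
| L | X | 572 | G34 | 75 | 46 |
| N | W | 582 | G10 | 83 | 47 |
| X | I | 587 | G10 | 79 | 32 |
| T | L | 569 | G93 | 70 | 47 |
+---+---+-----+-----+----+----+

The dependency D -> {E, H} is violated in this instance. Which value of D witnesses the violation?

N

D=N: 2 rows → {E,H} takes values {(F, 78), (W, 83)} — violation
D=J: 1 row → {E,H} = (W, 80) ✓
D=H: 1 row → {E,H} = (Z, 69) ✓
D=S: 1 row → {E,H} = (P, 68) ✓
D=R: 1 row → {E,H} = (S, 81) ✓
D=Y: 1 row → {E,H} = (P, 68) ✓
D=P: 1 row → {E,H} = (F, 83) ✓
D=O: 1 row → {E,H} = (R, 65) ✓
D=W: 1 row → {E,H} = (O, 77) ✓
D=U: 1 row → {E,H} = (K, 73) ✓
D=V: 1 row → {E,H} = (V, 73) ✓
D=I: 1 row → {E,H} = (X, 80) ✓
D=L: 1 row → {E,H} = (X, 75) ✓
D=X: 1 row → {E,H} = (I, 79) ✓
D=T: 1 row → {E,H} = (L, 70) ✓
The only D value with inconsistent RHS is D=N.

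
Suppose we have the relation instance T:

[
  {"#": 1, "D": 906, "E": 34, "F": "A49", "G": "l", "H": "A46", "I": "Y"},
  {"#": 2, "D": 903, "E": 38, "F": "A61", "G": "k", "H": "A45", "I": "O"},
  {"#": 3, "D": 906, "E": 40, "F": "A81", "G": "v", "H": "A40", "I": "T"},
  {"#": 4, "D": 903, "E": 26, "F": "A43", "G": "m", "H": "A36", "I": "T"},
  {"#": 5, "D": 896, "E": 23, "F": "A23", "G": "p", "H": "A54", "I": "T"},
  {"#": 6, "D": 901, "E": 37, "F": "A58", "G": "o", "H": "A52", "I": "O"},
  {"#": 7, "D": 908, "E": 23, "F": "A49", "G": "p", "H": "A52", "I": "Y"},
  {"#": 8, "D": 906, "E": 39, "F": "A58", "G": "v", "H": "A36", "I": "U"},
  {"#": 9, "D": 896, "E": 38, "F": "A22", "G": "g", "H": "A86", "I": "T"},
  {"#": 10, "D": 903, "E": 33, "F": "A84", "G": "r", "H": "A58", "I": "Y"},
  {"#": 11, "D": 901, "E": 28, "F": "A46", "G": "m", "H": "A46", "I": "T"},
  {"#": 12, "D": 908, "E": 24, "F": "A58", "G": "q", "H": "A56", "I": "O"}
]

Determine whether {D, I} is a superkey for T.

Rows 5 and 9 have the same {D, I} value (D=896, I=T) but are distinct tuples, so {D, I} does not determine every attribute — not a superkey.

No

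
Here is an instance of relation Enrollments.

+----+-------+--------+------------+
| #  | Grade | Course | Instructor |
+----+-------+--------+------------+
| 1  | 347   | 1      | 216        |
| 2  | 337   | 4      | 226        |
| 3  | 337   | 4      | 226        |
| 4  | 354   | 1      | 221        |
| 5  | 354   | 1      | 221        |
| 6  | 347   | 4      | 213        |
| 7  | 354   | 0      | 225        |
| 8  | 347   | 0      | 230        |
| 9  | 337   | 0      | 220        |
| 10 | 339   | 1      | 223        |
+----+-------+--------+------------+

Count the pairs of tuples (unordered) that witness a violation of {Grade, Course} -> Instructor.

0

(Grade=337, Course=4): all 2 rows agree on Instructor — 0 pairs.
(Grade=354, Course=1): all 2 rows agree on Instructor — 0 pairs.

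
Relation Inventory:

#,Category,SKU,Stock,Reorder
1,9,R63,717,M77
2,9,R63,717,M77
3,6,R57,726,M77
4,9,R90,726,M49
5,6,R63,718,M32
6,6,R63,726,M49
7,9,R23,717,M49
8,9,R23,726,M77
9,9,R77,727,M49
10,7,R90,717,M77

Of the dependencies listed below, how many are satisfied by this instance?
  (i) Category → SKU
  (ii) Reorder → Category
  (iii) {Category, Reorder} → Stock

(i) Category → SKU: Category=9: rows 1, 2, 4, 7, 8, 9 → SKU takes values {R63, R90, R23, R77} — violation; Category=6: rows 3, 5, 6 → SKU takes values {R57, R63} — violation — fails.
(ii) Reorder → Category: Reorder=M77: rows 1, 2, 3, 8, 10 → Category takes values {9, 6, 7} — violation; Reorder=M49: rows 4, 6, 7, 9 → Category takes values {9, 6} — violation — fails.
(iii) {Category, Reorder} → Stock: (Category=9, Reorder=M77): rows 1, 2, 8 → Stock takes values {717, 726} — violation; (Category=9, Reorder=M49): rows 4, 7, 9 → Stock takes values {726, 717, 727} — violation — fails.
None of the 3 dependencies hold.

0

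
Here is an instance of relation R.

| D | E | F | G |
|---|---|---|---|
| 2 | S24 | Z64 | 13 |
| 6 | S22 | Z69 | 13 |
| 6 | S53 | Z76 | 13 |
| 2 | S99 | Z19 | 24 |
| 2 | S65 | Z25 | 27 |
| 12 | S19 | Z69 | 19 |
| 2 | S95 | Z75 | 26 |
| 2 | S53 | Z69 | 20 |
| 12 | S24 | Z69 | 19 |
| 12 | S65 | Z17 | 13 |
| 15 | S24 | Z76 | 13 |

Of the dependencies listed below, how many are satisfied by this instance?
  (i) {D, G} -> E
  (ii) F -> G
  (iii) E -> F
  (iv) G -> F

(i) {D, G} -> E: (D=6, G=13): 2 rows → E takes values {S22, S53} — violation; (D=12, G=19): 2 rows → E takes values {S19, S24} — violation — fails.
(ii) F -> G: F=Z69: 4 rows → G takes values {13, 19, 20} — violation — fails.
(iii) E -> F: E=S24: 3 rows → F takes values {Z64, Z69, Z76} — violation; E=S53: 2 rows → F takes values {Z76, Z69} — violation; E=S65: 2 rows → F takes values {Z25, Z17} — violation — fails.
(iv) G -> F: G=13: 5 rows → F takes values {Z64, Z69, Z76, Z17} — violation — fails.
None of the 4 dependencies hold.

0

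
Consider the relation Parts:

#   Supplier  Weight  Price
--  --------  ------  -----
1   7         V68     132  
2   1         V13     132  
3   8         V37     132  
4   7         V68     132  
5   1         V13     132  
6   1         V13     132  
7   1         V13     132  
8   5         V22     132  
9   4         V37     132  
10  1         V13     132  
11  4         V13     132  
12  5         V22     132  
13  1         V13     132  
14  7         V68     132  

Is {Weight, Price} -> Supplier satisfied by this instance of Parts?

No

(Weight=V68, Price=132): rows 1, 4, 14 → Supplier = 7, 7, 7 ✓
(Weight=V13, Price=132): rows 2, 5, 6, 7, 10, 11, 13 → Supplier takes values {1, 4} — violation
(Weight=V37, Price=132): rows 3, 9 → Supplier takes values {8, 4} — violation
(Weight=V22, Price=132): rows 8, 12 → Supplier = 5, 5 ✓
Two rows agree on {Weight, Price} but differ on Supplier, so {Weight, Price} -> Supplier does not hold.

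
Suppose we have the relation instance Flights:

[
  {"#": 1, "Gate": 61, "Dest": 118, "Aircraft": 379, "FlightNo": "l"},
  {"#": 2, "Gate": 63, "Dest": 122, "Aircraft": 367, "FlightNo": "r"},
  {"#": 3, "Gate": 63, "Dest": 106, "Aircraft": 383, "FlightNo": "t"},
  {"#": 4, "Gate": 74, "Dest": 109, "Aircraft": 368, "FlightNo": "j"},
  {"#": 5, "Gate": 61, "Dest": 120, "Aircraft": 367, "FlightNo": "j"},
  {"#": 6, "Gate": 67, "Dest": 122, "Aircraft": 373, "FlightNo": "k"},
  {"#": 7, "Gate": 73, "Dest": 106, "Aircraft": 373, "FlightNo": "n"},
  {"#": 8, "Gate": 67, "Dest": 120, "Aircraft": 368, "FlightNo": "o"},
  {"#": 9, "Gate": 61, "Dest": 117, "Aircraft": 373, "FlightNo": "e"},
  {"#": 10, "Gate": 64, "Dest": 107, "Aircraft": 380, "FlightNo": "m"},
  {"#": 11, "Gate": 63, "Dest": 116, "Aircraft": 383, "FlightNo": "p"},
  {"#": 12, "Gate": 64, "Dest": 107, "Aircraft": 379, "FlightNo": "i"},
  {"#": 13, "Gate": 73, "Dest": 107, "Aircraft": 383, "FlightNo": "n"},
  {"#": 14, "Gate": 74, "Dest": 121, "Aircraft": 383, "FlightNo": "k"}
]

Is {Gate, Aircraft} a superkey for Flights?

Rows 3 and 11 have the same {Gate, Aircraft} value (Gate=63, Aircraft=383) but are distinct tuples, so {Gate, Aircraft} does not determine every attribute — not a superkey.

No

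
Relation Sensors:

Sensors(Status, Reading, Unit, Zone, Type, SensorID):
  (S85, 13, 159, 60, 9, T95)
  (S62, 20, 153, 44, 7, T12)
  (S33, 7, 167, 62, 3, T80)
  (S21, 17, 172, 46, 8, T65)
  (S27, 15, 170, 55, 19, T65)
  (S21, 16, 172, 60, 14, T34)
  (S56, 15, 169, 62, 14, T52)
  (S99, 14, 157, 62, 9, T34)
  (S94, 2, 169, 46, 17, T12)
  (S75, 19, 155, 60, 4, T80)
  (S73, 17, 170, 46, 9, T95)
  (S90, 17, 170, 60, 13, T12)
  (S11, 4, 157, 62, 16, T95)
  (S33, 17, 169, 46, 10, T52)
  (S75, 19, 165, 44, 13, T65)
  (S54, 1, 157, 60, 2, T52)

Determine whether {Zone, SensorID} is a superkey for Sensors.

All 16 rows have distinct {Zone, SensorID} values, so {Zone, SensorID} → (all attributes) holds and {Zone, SensorID} is a superkey.

Yes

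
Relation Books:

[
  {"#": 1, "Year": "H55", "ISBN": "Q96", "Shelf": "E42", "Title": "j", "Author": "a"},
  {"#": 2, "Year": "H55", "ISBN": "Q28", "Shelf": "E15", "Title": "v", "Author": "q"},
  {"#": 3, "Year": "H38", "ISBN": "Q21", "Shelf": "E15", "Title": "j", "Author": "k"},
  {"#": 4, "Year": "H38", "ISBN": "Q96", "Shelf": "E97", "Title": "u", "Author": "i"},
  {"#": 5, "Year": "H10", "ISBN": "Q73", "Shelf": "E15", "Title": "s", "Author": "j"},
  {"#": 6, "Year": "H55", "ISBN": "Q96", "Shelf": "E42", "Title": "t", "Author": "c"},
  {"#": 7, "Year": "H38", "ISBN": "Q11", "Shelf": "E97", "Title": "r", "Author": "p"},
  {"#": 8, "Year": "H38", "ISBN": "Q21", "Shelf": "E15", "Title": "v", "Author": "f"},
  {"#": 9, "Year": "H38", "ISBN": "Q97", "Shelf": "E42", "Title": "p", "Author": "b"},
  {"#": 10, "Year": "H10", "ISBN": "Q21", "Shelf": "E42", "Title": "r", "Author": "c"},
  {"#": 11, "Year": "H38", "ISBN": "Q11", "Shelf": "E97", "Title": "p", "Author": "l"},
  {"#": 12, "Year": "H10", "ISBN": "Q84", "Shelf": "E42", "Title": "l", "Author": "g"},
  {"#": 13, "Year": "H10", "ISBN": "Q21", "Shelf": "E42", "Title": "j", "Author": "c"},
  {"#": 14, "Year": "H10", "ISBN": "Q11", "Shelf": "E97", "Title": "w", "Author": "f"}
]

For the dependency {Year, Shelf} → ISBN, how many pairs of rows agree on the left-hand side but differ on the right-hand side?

4

(Year=H55, Shelf=E42): all 2 rows agree on ISBN — 0 pairs.
(Year=H38, Shelf=E15): all 2 rows agree on ISBN — 0 pairs.
(Year=H38, Shelf=E97): violating pairs (4,7), (4,11) — 2 pairs.
(Year=H10, Shelf=E42): violating pairs (10,12), (12,13) — 2 pairs.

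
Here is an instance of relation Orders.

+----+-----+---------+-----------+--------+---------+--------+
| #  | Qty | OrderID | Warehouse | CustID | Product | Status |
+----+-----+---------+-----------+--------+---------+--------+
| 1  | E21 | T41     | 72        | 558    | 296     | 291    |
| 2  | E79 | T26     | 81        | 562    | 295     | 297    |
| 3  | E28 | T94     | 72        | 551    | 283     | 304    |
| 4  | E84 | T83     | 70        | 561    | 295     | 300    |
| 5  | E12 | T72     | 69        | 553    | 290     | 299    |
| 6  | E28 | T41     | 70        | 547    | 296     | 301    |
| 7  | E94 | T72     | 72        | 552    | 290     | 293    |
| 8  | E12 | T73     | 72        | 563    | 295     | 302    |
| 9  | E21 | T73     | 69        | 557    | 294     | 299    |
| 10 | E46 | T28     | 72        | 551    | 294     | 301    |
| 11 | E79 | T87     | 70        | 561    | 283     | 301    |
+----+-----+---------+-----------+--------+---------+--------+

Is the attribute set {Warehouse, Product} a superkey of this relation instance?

Yes

All 11 rows have distinct {Warehouse, Product} values, so {Warehouse, Product} → (all attributes) holds and {Warehouse, Product} is a superkey.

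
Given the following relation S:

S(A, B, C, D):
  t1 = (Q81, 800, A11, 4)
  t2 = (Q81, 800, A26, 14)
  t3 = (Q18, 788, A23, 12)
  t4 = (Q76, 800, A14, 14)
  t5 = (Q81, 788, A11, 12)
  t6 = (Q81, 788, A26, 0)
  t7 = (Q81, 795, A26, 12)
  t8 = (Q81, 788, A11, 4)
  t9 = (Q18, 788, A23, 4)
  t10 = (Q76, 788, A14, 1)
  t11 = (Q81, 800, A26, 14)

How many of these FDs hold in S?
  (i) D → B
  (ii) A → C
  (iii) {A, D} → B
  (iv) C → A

(i) D → B: D=4: rows 1, 8, 9 → B takes values {800, 788} — violation; D=12: rows 3, 5, 7 → B takes values {788, 795} — violation — fails.
(ii) A → C: A=Q81: rows 1, 2, 5, 6, 7, 8, 11 → C takes values {A11, A26} — violation — fails.
(iii) {A, D} → B: (A=Q81, D=4): rows 1, 8 → B takes values {800, 788} — violation; (A=Q81, D=12): rows 5, 7 → B takes values {788, 795} — violation — fails.
(iv) C → A: every LHS value maps to a single RHS value — holds.
1 of the 4 dependencies holds.

1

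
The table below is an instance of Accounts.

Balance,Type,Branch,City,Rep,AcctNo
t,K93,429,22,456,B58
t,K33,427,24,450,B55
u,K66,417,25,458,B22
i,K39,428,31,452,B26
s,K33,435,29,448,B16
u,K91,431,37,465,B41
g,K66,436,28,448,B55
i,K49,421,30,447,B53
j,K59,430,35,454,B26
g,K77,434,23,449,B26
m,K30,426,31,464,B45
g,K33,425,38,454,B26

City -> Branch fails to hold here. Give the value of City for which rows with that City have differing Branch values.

City=22: 1 row → Branch = 429 ✓
City=24: 1 row → Branch = 427 ✓
City=25: 1 row → Branch = 417 ✓
City=31: 2 rows → Branch takes values {428, 426} — violation
City=29: 1 row → Branch = 435 ✓
City=37: 1 row → Branch = 431 ✓
City=28: 1 row → Branch = 436 ✓
City=30: 1 row → Branch = 421 ✓
City=35: 1 row → Branch = 430 ✓
City=23: 1 row → Branch = 434 ✓
City=38: 1 row → Branch = 425 ✓
The only City value with inconsistent Branch is City=31.

31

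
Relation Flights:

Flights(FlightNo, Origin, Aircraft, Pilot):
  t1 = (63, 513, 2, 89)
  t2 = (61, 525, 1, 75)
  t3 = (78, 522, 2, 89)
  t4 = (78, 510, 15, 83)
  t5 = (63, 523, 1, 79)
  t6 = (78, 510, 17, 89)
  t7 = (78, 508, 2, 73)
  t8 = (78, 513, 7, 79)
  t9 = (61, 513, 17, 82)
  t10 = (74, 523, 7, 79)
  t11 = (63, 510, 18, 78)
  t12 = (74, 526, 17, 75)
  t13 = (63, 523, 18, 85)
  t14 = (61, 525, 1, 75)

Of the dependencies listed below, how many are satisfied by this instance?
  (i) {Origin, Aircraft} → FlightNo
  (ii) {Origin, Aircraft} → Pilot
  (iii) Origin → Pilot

2

(i) {Origin, Aircraft} → FlightNo: every LHS value maps to a single RHS value — holds.
(ii) {Origin, Aircraft} → Pilot: every LHS value maps to a single RHS value — holds.
(iii) Origin → Pilot: Origin=513: rows 1, 8, 9 → Pilot takes values {89, 79, 82} — violation; Origin=510: rows 4, 6, 11 → Pilot takes values {83, 89, 78} — violation; Origin=523: rows 5, 10, 13 → Pilot takes values {79, 85} — violation — fails.
2 of the 3 dependencies hold.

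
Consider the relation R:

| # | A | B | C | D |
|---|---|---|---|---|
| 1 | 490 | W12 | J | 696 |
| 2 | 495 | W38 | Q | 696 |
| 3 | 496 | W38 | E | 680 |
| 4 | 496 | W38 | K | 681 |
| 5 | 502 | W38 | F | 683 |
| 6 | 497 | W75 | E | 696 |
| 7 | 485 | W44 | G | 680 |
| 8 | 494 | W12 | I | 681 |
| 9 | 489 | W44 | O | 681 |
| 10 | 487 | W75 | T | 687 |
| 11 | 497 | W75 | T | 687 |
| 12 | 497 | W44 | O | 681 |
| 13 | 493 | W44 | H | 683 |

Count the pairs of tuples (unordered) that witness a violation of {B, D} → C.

0

(B=W44, D=681): all 2 rows agree on C — 0 pairs.
(B=W75, D=687): all 2 rows agree on C — 0 pairs.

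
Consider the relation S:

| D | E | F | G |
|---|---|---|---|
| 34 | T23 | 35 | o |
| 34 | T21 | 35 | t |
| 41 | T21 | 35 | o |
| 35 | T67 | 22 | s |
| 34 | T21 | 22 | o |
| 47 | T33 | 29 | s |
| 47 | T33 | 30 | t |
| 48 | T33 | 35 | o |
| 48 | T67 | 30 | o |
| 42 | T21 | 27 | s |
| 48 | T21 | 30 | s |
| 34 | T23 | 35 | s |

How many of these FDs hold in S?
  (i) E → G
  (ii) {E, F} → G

(i) E → G: E=T23: 2 rows → G takes values {o, s} — violation; E=T21: 5 rows → G takes values {t, o, s} — violation; E=T67: 2 rows → G takes values {s, o} — violation; E=T33: 3 rows → G takes values {s, t, o} — violation — fails.
(ii) {E, F} → G: (E=T23, F=35): 2 rows → G takes values {o, s} — violation; (E=T21, F=35): 2 rows → G takes values {t, o} — violation — fails.
None of the 2 dependencies hold.

0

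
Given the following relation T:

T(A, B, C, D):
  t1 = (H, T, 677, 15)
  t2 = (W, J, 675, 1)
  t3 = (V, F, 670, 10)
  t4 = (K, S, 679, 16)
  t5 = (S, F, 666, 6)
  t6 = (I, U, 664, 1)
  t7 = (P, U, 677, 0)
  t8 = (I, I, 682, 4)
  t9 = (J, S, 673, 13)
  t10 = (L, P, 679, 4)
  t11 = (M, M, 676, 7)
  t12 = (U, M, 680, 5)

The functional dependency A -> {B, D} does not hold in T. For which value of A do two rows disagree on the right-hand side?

I

A=H: row 1 → {B,D} = (T, 15) ✓
A=W: row 2 → {B,D} = (J, 1) ✓
A=V: row 3 → {B,D} = (F, 10) ✓
A=K: row 4 → {B,D} = (S, 16) ✓
A=S: row 5 → {B,D} = (F, 6) ✓
A=I: rows 6, 8 → {B,D} takes values {(U, 1), (I, 4)} — violation
A=P: row 7 → {B,D} = (U, 0) ✓
A=J: row 9 → {B,D} = (S, 13) ✓
A=L: row 10 → {B,D} = (P, 4) ✓
A=M: row 11 → {B,D} = (M, 7) ✓
A=U: row 12 → {B,D} = (M, 5) ✓
The only A value with inconsistent RHS is A=I.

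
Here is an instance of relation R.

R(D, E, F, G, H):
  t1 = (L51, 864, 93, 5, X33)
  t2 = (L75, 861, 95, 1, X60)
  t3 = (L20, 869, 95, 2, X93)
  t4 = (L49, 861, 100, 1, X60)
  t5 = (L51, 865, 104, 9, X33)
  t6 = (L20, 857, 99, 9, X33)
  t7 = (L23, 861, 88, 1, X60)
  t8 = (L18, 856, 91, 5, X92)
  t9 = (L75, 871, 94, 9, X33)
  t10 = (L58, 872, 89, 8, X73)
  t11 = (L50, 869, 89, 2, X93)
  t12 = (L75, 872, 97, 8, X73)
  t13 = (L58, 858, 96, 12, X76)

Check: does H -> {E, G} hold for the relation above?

No

H=X33: rows 1, 5, 6, 9 → {E,G} takes values {(864, 5), (865, 9), (857, 9), (871, 9)} — violation
H=X60: rows 2, 4, 7 → {E,G} = (861, 1), (861, 1), (861, 1) ✓
H=X93: rows 3, 11 → {E,G} = (869, 2), (869, 2) ✓
H=X92: row 8 → {E,G} = (856, 5) ✓
H=X73: rows 10, 12 → {E,G} = (872, 8), (872, 8) ✓
H=X76: row 13 → {E,G} = (858, 12) ✓
Two rows agree on H but differ on {E, G}, so H -> {E, G} does not hold.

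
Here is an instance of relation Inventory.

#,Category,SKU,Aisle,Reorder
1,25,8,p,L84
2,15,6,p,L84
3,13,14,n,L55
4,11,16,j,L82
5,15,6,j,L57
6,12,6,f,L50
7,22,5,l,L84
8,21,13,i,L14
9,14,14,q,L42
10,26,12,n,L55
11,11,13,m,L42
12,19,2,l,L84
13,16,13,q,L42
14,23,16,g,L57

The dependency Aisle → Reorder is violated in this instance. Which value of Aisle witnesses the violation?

j

Aisle=p: rows 1, 2 → Reorder = L84, L84 ✓
Aisle=n: rows 3, 10 → Reorder = L55, L55 ✓
Aisle=j: rows 4, 5 → Reorder takes values {L82, L57} — violation
Aisle=f: row 6 → Reorder = L50 ✓
Aisle=l: rows 7, 12 → Reorder = L84, L84 ✓
Aisle=i: row 8 → Reorder = L14 ✓
Aisle=q: rows 9, 13 → Reorder = L42, L42 ✓
Aisle=m: row 11 → Reorder = L42 ✓
Aisle=g: row 14 → Reorder = L57 ✓
The only Aisle value with inconsistent Reorder is Aisle=j.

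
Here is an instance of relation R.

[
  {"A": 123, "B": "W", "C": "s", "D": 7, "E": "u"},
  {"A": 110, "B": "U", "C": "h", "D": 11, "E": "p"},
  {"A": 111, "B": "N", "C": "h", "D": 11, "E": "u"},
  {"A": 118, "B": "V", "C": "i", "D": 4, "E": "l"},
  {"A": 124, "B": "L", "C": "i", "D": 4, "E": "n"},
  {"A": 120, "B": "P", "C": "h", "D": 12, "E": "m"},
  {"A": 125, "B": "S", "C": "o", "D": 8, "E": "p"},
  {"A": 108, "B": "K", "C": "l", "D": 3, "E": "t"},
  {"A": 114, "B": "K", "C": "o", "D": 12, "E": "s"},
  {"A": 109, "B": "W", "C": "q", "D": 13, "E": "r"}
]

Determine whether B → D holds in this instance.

No

B=W: 2 rows → D takes values {7, 13} — violation
B=U: 1 row → D = 11 ✓
B=N: 1 row → D = 11 ✓
B=V: 1 row → D = 4 ✓
B=L: 1 row → D = 4 ✓
B=P: 1 row → D = 12 ✓
B=S: 1 row → D = 8 ✓
B=K: 2 rows → D takes values {3, 12} — violation
Two rows agree on B but differ on D, so B → D does not hold.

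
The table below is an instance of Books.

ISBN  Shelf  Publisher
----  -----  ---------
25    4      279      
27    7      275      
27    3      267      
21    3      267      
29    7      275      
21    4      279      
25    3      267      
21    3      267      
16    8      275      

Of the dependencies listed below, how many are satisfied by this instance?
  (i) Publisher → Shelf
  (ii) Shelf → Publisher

(i) Publisher → Shelf: Publisher=275: 3 rows → Shelf takes values {7, 8} — violation — fails.
(ii) Shelf → Publisher: every LHS value maps to a single RHS value — holds.
1 of the 2 dependencies holds.

1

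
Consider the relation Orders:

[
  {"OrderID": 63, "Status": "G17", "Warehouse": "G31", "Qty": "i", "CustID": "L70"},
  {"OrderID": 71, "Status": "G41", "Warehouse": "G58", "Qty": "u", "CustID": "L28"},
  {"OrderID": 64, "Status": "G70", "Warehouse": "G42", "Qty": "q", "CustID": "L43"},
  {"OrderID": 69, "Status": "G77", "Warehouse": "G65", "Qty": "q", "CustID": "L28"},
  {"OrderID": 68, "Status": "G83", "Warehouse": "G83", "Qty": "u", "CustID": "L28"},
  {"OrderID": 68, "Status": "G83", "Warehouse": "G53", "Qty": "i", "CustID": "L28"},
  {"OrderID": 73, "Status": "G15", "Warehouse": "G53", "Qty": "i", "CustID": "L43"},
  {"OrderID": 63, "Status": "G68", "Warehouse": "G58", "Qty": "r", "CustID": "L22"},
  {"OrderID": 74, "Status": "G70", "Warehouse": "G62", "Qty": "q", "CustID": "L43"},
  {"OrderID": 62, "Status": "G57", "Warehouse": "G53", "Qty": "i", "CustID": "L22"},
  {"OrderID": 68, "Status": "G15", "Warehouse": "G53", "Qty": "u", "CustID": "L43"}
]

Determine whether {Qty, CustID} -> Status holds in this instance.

No

(Qty=i, CustID=L70): 1 row → Status = G17 ✓
(Qty=u, CustID=L28): 2 rows → Status takes values {G41, G83} — violation
(Qty=q, CustID=L43): 2 rows → Status = G70, G70 ✓
(Qty=q, CustID=L28): 1 row → Status = G77 ✓
(Qty=i, CustID=L28): 1 row → Status = G83 ✓
(Qty=i, CustID=L43): 1 row → Status = G15 ✓
(Qty=r, CustID=L22): 1 row → Status = G68 ✓
(Qty=i, CustID=L22): 1 row → Status = G57 ✓
(Qty=u, CustID=L43): 1 row → Status = G15 ✓
Two rows agree on {Qty, CustID} but differ on Status, so {Qty, CustID} -> Status does not hold.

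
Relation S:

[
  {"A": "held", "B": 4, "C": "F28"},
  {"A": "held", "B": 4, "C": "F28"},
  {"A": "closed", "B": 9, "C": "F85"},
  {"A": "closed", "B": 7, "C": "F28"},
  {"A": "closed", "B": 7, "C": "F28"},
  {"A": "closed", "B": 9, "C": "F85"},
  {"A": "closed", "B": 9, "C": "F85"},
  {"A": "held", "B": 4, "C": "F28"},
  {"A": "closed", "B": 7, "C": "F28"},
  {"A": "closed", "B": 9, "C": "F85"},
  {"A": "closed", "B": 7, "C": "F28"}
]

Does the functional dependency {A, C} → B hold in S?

Yes

(A=held, C=F28): 3 rows → B = 4, 4, 4 ✓
(A=closed, C=F85): 4 rows → B = 9, 9, 9, 9 ✓
(A=closed, C=F28): 4 rows → B = 7, 7, 7, 7 ✓
Every {A, C} value is associated with a single B value, so {A, C} → B holds.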